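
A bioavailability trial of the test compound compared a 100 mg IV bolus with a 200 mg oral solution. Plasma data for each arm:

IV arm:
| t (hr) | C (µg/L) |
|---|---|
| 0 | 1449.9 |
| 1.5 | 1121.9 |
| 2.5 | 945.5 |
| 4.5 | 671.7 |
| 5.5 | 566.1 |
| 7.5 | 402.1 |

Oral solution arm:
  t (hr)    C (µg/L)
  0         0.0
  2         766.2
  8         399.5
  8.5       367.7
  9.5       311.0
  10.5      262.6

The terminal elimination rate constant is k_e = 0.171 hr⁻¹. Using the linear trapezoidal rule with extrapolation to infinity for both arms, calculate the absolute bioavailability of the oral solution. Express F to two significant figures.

F = 0.39

Trapezoidal AUC_0→7.5 (IV):
  [0→1.5]: (1449.9+1121.9)/2 × 1.5 = 1928.85
  [1.5→2.5]: (1121.9+945.5)/2 × 1 = 1033.7
  [2.5→4.5]: (945.5+671.7)/2 × 2 = 1617.2
  [4.5→5.5]: (671.7+566.1)/2 × 1 = 618.9
  [5.5→7.5]: (566.1+402.1)/2 × 2 = 968.2
  Sum = 6166.85 µg/L·hr
IV tail: 402.1/0.171 = 2351.462; AUC_iv,0→∞ = 6166.85 + 2351.462 = 8518.312 µg/L·hr
Trapezoidal AUC_0→10.5 (oral solution):
  [0→2]: (0.0+766.2)/2 × 2 = 766.2
  [2→8]: (766.2+399.5)/2 × 6 = 3497.1
  [8→8.5]: (399.5+367.7)/2 × 0.5 = 191.8
  [8.5→9.5]: (367.7+311.0)/2 × 1 = 339.35
  [9.5→10.5]: (311.0+262.6)/2 × 1 = 286.8
  Sum = 5081.25 µg/L·hr
oral solution tail: 262.6/0.171 = 1535.673; AUC_ev,0→∞ = 5081.25 + 1535.673 = 6616.923 µg/L·hr
F = (AUC_ev/D_ev)/(AUC_iv/D_iv) = (6616.923/200)/(8518.312/100) = 33.084615/85.18312 = 0.3884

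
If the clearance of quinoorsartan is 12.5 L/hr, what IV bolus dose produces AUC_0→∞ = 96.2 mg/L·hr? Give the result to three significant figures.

Dose_iv = CL × AUC_0→∞
     = 12.5 × 96.2 = 1202.5 mg

Dose = 1200 mg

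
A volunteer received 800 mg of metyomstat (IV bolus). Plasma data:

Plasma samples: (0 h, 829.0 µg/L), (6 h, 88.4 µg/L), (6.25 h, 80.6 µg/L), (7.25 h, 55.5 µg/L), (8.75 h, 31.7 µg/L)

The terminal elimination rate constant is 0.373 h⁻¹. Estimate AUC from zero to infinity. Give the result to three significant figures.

AUC = 2990 µg/L·h

Trapezoidal AUC_0→8.75:
  [0→6]: (829.0+88.4)/2 × 6 = 2752.2
  [6→6.25]: (88.4+80.6)/2 × 0.25 = 21.125
  [6.25→7.25]: (80.6+55.5)/2 × 1 = 68.05
  [7.25→8.75]: (55.5+31.7)/2 × 1.5 = 65.4
  Sum = 2906.775 µg/L·h
Extrapolated tail: C_last / k_e = 31.7 / 0.373 = 84.987
AUC_0→∞ = 2906.775 + 84.987 = 2991.762 µg/L·h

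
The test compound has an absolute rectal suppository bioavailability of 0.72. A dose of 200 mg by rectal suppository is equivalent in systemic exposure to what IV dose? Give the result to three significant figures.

D_iv = 144 mg

Systemic exposure from an extravascular dose = F × D_ev, so the equivalent IV dose is F × D_ev.
D_iv = F × D_ev = 0.72 × 200 = 144 mg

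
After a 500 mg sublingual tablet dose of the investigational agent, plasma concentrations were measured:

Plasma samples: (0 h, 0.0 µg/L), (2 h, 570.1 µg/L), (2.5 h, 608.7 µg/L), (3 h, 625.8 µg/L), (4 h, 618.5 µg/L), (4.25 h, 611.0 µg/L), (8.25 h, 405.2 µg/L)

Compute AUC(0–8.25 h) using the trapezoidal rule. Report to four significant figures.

AUC = 3982 µg/L·h

Trapezoidal AUC_0→8.25:
  [0→2]: (0.0+570.1)/2 × 2 = 570.1
  [2→2.5]: (570.1+608.7)/2 × 0.5 = 294.7
  [2.5→3]: (608.7+625.8)/2 × 0.5 = 308.625
  [3→4]: (625.8+618.5)/2 × 1 = 622.15
  [4→4.25]: (618.5+611.0)/2 × 0.25 = 153.6875
  [4.25→8.25]: (611.0+405.2)/2 × 4 = 2032.4
  Sum = 3981.6625 µg/L·h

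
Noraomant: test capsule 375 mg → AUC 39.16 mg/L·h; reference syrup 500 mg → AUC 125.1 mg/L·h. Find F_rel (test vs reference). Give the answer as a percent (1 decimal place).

F_rel = (AUC_test/D_test) / (AUC_ref/D_ref)
      = (39.16/375) / (125.1/500)
      = 0.104427 / 0.2502 = 0.4174 = 41.74%

F_rel = 41.7%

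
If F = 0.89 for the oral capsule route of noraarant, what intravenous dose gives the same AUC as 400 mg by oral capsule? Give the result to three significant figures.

Systemic exposure from an extravascular dose = F × D_ev, so the equivalent IV dose is F × D_ev.
D_iv = F × D_ev = 0.89 × 400 = 356 mg

D_iv = 356 mg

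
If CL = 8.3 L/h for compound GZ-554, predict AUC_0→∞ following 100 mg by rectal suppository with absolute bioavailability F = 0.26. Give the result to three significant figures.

AUC_0→∞ = F × Dose / CL
        = 0.26 × 100 / 8.3 = 3.13253 mg/L·h

AUC = 3.13 mg/L·h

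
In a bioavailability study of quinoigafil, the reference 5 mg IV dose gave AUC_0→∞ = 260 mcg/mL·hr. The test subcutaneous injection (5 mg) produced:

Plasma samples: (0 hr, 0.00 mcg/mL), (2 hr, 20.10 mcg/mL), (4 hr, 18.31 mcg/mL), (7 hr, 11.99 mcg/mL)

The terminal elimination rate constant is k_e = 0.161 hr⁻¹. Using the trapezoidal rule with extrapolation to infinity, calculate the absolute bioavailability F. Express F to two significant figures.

Trapezoidal AUC_0→7 (subcutaneous injection):
  [0→2]: (0.00+20.10)/2 × 2 = 20.1
  [2→4]: (20.10+18.31)/2 × 2 = 38.41
  [4→7]: (18.31+11.99)/2 × 3 = 45.45
  Sum = 103.96 mcg/mL·hr
Tail: C_last/k_e = 11.99/0.161 = 74.472
AUC_0→∞ (subcutaneous injection) = 103.96 + 74.472 = 178.432 mcg/mL·hr
F = (AUC_ev/D_ev)/(AUC_iv/D_iv) = (178.432/5)/(260/5) = 35.6864/52 = 0.6863

F = 0.69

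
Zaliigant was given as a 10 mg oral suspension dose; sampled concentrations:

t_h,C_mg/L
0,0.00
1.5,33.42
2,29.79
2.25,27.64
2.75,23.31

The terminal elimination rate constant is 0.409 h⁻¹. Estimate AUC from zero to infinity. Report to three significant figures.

Trapezoidal AUC_0→2.75:
  [0→1.5]: (0.00+33.42)/2 × 1.5 = 25.065
  [1.5→2]: (33.42+29.79)/2 × 0.5 = 15.8025
  [2→2.25]: (29.79+27.64)/2 × 0.25 = 7.17875
  [2.25→2.75]: (27.64+23.31)/2 × 0.5 = 12.7375
  Sum = 60.78375 mg/L·h
Extrapolated tail: C_last / k_e = 23.31 / 0.409 = 56.993
AUC_0→∞ = 60.78375 + 56.993 = 117.77675 mg/L·h

AUC = 118 mg/L·h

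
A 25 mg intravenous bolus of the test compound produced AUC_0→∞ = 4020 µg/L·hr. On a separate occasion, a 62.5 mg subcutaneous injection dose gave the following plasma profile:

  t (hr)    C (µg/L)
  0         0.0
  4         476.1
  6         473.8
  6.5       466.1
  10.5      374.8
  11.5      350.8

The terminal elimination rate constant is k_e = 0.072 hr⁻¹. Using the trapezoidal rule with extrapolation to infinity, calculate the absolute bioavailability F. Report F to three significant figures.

F = 0.901

Trapezoidal AUC_0→11.5 (subcutaneous injection):
  [0→4]: (0.0+476.1)/2 × 4 = 952.2
  [4→6]: (476.1+473.8)/2 × 2 = 949.9
  [6→6.5]: (473.8+466.1)/2 × 0.5 = 234.975
  [6.5→10.5]: (466.1+374.8)/2 × 4 = 1681.8
  [10.5→11.5]: (374.8+350.8)/2 × 1 = 362.8
  Sum = 4181.675 µg/L·hr
Tail: C_last/k_e = 350.8/0.072 = 4872.222
AUC_0→∞ (subcutaneous injection) = 4181.675 + 4872.222 = 9053.897 µg/L·hr
F = (AUC_ev/D_ev)/(AUC_iv/D_iv) = (9053.897/62.5)/(4020/25) = 144.862/160.8 = 0.9009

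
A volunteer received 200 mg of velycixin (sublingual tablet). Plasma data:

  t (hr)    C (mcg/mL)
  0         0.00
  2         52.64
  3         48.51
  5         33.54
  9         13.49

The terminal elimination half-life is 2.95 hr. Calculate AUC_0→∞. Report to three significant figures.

AUC = 337 mcg/mL·hr

Trapezoidal AUC_0→9:
  [0→2]: (0.00+52.64)/2 × 2 = 52.64
  [2→3]: (52.64+48.51)/2 × 1 = 50.575
  [3→5]: (48.51+33.54)/2 × 2 = 82.05
  [5→9]: (33.54+13.49)/2 × 4 = 94.06
  Sum = 279.325 mcg/mL·hr
k_e = ln2 / t½ = 0.693147 / 2.95 = 0.2350 hr^-1
Extrapolated tail: C_last / k_e = 13.49 / 0.235 = 57.404
AUC_0→∞ = 279.325 + 57.404 = 336.729 mcg/mL·hr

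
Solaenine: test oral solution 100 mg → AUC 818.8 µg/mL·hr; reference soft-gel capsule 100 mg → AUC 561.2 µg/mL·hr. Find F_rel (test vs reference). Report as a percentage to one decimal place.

F_rel = (AUC_test/D_test) / (AUC_ref/D_ref)
      = (818.8/100) / (561.2/100)
      = 8.188 / 5.612 = 1.4590 = 145.90%

F_rel = 145.9%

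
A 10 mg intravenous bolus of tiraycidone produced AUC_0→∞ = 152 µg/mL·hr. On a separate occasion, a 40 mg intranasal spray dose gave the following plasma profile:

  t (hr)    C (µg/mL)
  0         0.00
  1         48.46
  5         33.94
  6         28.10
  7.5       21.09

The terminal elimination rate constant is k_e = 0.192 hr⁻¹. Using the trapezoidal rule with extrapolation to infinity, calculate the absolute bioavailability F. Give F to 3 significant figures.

F = 0.603

Trapezoidal AUC_0→7.5 (intranasal spray):
  [0→1]: (0.00+48.46)/2 × 1 = 24.23
  [1→5]: (48.46+33.94)/2 × 4 = 164.8
  [5→6]: (33.94+28.10)/2 × 1 = 31.02
  [6→7.5]: (28.10+21.09)/2 × 1.5 = 36.8925
  Sum = 256.9425 µg/mL·hr
Tail: C_last/k_e = 21.09/0.192 = 109.844
AUC_0→∞ (intranasal spray) = 256.9425 + 109.844 = 366.7865 µg/mL·hr
F = (AUC_ev/D_ev)/(AUC_iv/D_iv) = (366.7865/40)/(152/10) = 9.1696625/15.2 = 0.6033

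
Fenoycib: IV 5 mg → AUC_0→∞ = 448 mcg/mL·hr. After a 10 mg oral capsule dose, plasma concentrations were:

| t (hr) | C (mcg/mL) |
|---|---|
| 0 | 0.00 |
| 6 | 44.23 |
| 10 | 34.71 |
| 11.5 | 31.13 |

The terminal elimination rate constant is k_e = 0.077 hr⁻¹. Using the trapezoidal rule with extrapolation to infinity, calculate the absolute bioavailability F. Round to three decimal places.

Trapezoidal AUC_0→11.5 (oral capsule):
  [0→6]: (0.00+44.23)/2 × 6 = 132.69
  [6→10]: (44.23+34.71)/2 × 4 = 157.88
  [10→11.5]: (34.71+31.13)/2 × 1.5 = 49.38
  Sum = 339.95 mcg/mL·hr
Tail: C_last/k_e = 31.13/0.077 = 404.286
AUC_0→∞ (oral capsule) = 339.95 + 404.286 = 744.236 mcg/mL·hr
F = (AUC_ev/D_ev)/(AUC_iv/D_iv) = (744.236/10)/(448/5) = 74.4236/89.6 = 0.8306

F = 0.831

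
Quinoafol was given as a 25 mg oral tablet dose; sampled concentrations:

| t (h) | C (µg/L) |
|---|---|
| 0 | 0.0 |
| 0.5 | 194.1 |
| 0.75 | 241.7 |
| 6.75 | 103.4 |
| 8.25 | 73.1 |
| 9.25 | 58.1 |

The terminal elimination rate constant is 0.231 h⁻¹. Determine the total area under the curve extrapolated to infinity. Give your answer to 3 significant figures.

AUC = 1590 µg/L·h

Trapezoidal AUC_0→9.25:
  [0→0.5]: (0.0+194.1)/2 × 0.5 = 48.525
  [0.5→0.75]: (194.1+241.7)/2 × 0.25 = 54.475
  [0.75→6.75]: (241.7+103.4)/2 × 6 = 1035.3
  [6.75→8.25]: (103.4+73.1)/2 × 1.5 = 132.375
  [8.25→9.25]: (73.1+58.1)/2 × 1 = 65.6
  Sum = 1336.275 µg/L·h
Extrapolated tail: C_last / k_e = 58.1 / 0.231 = 251.515
AUC_0→∞ = 1336.275 + 251.515 = 1587.79 µg/L·h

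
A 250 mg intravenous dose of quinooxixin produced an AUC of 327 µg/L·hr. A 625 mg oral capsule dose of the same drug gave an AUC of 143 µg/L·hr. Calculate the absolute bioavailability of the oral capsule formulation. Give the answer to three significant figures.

F = 0.175

F = (AUC_ev / D_ev) / (AUC_iv / D_iv)
  = (143/625) / (327/250)
  = 0.2288 / 1.308 = 0.1749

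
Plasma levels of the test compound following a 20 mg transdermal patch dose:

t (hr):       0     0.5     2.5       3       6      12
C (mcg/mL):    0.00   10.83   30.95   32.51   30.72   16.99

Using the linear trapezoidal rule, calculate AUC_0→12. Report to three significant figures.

Trapezoidal AUC_0→12:
  [0→0.5]: (0.00+10.83)/2 × 0.5 = 2.7075
  [0.5→2.5]: (10.83+30.95)/2 × 2 = 41.78
  [2.5→3]: (30.95+32.51)/2 × 0.5 = 15.865
  [3→6]: (32.51+30.72)/2 × 3 = 94.845
  [6→12]: (30.72+16.99)/2 × 6 = 143.13
  Sum = 298.3275 mcg/mL·hr

AUC = 298 mcg/mL·hr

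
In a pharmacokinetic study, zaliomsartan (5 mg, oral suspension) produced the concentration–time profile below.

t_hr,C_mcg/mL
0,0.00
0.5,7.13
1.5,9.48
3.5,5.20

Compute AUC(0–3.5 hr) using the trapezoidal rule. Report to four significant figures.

Trapezoidal AUC_0→3.5:
  [0→0.5]: (0.00+7.13)/2 × 0.5 = 1.7825
  [0.5→1.5]: (7.13+9.48)/2 × 1 = 8.305
  [1.5→3.5]: (9.48+5.20)/2 × 2 = 14.68
  Sum = 24.7675 mcg/mL·hr

AUC = 24.77 mcg/mL·hr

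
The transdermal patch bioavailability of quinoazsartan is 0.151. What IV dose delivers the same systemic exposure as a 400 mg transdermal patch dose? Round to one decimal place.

Systemic exposure from an extravascular dose = F × D_ev, so the equivalent IV dose is F × D_ev.
D_iv = F × D_ev = 0.151 × 400 = 60.4 mg

D_iv = 60.4 mg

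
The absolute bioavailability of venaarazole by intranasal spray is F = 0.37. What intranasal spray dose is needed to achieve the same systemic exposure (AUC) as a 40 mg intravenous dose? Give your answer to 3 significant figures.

D_intranasal = 108 mg

For equal systemic exposure: F × D_ev = D_iv
D_ev = D_iv / F = 40 / 0.37 = 108.108 mg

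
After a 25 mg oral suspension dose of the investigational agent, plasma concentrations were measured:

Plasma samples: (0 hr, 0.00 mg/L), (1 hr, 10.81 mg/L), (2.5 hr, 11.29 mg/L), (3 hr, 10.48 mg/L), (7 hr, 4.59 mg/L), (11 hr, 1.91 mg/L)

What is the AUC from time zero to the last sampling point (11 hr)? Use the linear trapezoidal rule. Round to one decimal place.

AUC = 70.6 mg/L·hr

Trapezoidal AUC_0→11:
  [0→1]: (0.00+10.81)/2 × 1 = 5.405
  [1→2.5]: (10.81+11.29)/2 × 1.5 = 16.575
  [2.5→3]: (11.29+10.48)/2 × 0.5 = 5.4425
  [3→7]: (10.48+4.59)/2 × 4 = 30.14
  [7→11]: (4.59+1.91)/2 × 4 = 13.0
  Sum = 70.5625 mg/L·hr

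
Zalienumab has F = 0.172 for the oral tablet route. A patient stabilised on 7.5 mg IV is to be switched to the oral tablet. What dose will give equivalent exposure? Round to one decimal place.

D_oral = 43.6 mg

For equal systemic exposure: F × D_ev = D_iv
D_ev = D_iv / F = 7.5 / 0.172 = 43.6047 mg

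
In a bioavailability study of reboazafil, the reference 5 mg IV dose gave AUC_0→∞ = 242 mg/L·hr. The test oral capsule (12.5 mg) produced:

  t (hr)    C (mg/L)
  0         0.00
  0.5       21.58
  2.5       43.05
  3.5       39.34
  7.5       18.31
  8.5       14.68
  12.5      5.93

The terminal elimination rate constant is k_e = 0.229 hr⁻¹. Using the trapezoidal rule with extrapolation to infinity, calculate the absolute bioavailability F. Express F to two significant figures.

F = 0.51

Trapezoidal AUC_0→12.5 (oral capsule):
  [0→0.5]: (0.00+21.58)/2 × 0.5 = 5.395
  [0.5→2.5]: (21.58+43.05)/2 × 2 = 64.63
  [2.5→3.5]: (43.05+39.34)/2 × 1 = 41.195
  [3.5→7.5]: (39.34+18.31)/2 × 4 = 115.3
  [7.5→8.5]: (18.31+14.68)/2 × 1 = 16.495
  [8.5→12.5]: (14.68+5.93)/2 × 4 = 41.22
  Sum = 284.235 mg/L·hr
Tail: C_last/k_e = 5.93/0.229 = 25.895
AUC_0→∞ (oral capsule) = 284.235 + 25.895 = 310.13 mg/L·hr
F = (AUC_ev/D_ev)/(AUC_iv/D_iv) = (310.13/12.5)/(242/5) = 24.8104/48.4 = 0.5126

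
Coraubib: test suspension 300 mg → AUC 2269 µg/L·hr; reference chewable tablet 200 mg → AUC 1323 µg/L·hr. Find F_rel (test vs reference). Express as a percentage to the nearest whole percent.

F_rel = (AUC_test/D_test) / (AUC_ref/D_ref)
      = (2269/300) / (1323/200)
      = 7.56333 / 6.615 = 1.1434 = 114.34%

F_rel = 114%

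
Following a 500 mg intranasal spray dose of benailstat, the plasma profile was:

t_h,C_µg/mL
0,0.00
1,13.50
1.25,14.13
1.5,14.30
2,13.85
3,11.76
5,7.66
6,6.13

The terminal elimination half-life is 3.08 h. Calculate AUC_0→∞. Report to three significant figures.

AUC = 87.2 µg/mL·h

Trapezoidal AUC_0→6:
  [0→1]: (0.00+13.50)/2 × 1 = 6.75
  [1→1.25]: (13.50+14.13)/2 × 0.25 = 3.45375
  [1.25→1.5]: (14.13+14.30)/2 × 0.25 = 3.55375
  [1.5→2]: (14.30+13.85)/2 × 0.5 = 7.0375
  [2→3]: (13.85+11.76)/2 × 1 = 12.805
  [3→5]: (11.76+7.66)/2 × 2 = 19.42
  [5→6]: (7.66+6.13)/2 × 1 = 6.895
  Sum = 59.915 µg/mL·h
k_e = ln2 / t½ = 0.693147 / 3.08 = 0.2250 h^-1
Extrapolated tail: C_last / k_e = 6.13 / 0.225 = 27.244
AUC_0→∞ = 59.915 + 27.244 = 87.159 µg/mL·h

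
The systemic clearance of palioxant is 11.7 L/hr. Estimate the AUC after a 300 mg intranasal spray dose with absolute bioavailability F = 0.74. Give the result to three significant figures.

AUC_0→∞ = F × Dose / CL
        = 0.74 × 300 / 11.7 = 18.9744 mg/L·hr

AUC = 19.0 mg/L·hr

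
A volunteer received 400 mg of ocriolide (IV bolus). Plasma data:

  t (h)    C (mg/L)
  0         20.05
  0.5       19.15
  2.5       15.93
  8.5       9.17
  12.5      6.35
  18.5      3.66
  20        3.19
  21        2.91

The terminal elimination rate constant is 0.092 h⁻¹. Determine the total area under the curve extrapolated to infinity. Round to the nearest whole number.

Trapezoidal AUC_0→21:
  [0→0.5]: (20.05+19.15)/2 × 0.5 = 9.8
  [0.5→2.5]: (19.15+15.93)/2 × 2 = 35.08
  [2.5→8.5]: (15.93+9.17)/2 × 6 = 75.3
  [8.5→12.5]: (9.17+6.35)/2 × 4 = 31.04
  [12.5→18.5]: (6.35+3.66)/2 × 6 = 30.03
  [18.5→20]: (3.66+3.19)/2 × 1.5 = 5.1375
  [20→21]: (3.19+2.91)/2 × 1 = 3.05
  Sum = 189.4375 mg/L·h
Extrapolated tail: C_last / k_e = 2.91 / 0.092 = 31.630
AUC_0→∞ = 189.4375 + 31.630 = 221.0675 mg/L·h

AUC = 221 mg/L·h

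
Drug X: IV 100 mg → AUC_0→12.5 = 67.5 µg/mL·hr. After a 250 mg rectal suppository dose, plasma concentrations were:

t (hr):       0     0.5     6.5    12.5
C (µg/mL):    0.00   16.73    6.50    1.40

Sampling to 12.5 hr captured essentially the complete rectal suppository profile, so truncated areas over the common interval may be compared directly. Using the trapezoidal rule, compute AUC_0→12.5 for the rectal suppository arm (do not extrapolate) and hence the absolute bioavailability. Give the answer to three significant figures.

F = 0.578

Trapezoidal AUC_0→12.5 (rectal suppository):
  [0→0.5]: (0.00+16.73)/2 × 0.5 = 4.1825
  [0.5→6.5]: (16.73+6.50)/2 × 6 = 69.69
  [6.5→12.5]: (6.50+1.40)/2 × 6 = 23.7
  Sum = 97.5725 µg/mL·hr
F = (AUC_ev/D_ev)/(AUC_iv/D_iv) = (97.5725/250)/(67.5/100) = 0.39029/0.675 = 0.5782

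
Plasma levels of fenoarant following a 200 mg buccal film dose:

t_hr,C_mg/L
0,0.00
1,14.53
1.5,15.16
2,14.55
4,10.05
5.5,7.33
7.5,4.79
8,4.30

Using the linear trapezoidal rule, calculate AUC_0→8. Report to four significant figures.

AUC = 74.14 mg/L·hr

Trapezoidal AUC_0→8:
  [0→1]: (0.00+14.53)/2 × 1 = 7.265
  [1→1.5]: (14.53+15.16)/2 × 0.5 = 7.4225
  [1.5→2]: (15.16+14.55)/2 × 0.5 = 7.4275
  [2→4]: (14.55+10.05)/2 × 2 = 24.6
  [4→5.5]: (10.05+7.33)/2 × 1.5 = 13.035
  [5.5→7.5]: (7.33+4.79)/2 × 2 = 12.12
  [7.5→8]: (4.79+4.30)/2 × 0.5 = 2.2725
  Sum = 74.1425 mg/L·hr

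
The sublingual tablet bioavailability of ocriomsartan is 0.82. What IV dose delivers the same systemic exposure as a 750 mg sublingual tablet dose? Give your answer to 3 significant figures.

D_iv = 615 mg

Systemic exposure from an extravascular dose = F × D_ev, so the equivalent IV dose is F × D_ev.
D_iv = F × D_ev = 0.82 × 750 = 615 mg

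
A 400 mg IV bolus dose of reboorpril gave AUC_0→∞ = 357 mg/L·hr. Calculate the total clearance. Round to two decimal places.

CL = 1.12 L/hr

CL = Dose_iv / AUC_0→∞
   = 400 / 357 = 1.12045 L/hr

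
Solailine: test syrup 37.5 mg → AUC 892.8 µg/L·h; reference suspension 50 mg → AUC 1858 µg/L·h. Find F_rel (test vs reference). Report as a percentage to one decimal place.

F_rel = (AUC_test/D_test) / (AUC_ref/D_ref)
      = (892.8/37.5) / (1858/50)
      = 23.808 / 37.16 = 0.6407 = 64.07%

F_rel = 64.1%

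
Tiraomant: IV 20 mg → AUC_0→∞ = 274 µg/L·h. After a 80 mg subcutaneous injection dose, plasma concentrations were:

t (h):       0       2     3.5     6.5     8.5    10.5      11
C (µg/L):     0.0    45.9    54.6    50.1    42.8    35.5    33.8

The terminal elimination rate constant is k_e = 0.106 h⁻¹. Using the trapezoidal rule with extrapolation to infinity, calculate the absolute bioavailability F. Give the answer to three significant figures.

F = 0.717

Trapezoidal AUC_0→11 (subcutaneous injection):
  [0→2]: (0.0+45.9)/2 × 2 = 45.9
  [2→3.5]: (45.9+54.6)/2 × 1.5 = 75.375
  [3.5→6.5]: (54.6+50.1)/2 × 3 = 157.05
  [6.5→8.5]: (50.1+42.8)/2 × 2 = 92.9
  [8.5→10.5]: (42.8+35.5)/2 × 2 = 78.3
  [10.5→11]: (35.5+33.8)/2 × 0.5 = 17.325
  Sum = 466.85 µg/L·h
Tail: C_last/k_e = 33.8/0.106 = 318.868
AUC_0→∞ (subcutaneous injection) = 466.85 + 318.868 = 785.718 µg/L·h
F = (AUC_ev/D_ev)/(AUC_iv/D_iv) = (785.718/80)/(274/20) = 9.821475/13.7 = 0.7169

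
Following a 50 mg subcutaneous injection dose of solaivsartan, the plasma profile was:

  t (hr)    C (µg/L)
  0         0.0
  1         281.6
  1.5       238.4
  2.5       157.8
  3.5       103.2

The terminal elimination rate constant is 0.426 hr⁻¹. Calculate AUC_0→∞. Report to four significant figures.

AUC = 841.7 µg/L·hr

Trapezoidal AUC_0→3.5:
  [0→1]: (0.0+281.6)/2 × 1 = 140.8
  [1→1.5]: (281.6+238.4)/2 × 0.5 = 130.0
  [1.5→2.5]: (238.4+157.8)/2 × 1 = 198.1
  [2.5→3.5]: (157.8+103.2)/2 × 1 = 130.5
  Sum = 599.4 µg/L·hr
Extrapolated tail: C_last / k_e = 103.2 / 0.426 = 242.254
AUC_0→∞ = 599.4 + 242.254 = 841.654 µg/L·hr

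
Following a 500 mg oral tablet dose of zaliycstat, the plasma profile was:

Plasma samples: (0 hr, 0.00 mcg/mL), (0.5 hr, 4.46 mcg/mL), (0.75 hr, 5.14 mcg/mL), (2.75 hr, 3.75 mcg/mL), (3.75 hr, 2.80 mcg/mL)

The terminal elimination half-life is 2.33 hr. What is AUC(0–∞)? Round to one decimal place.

Trapezoidal AUC_0→3.75:
  [0→0.5]: (0.00+4.46)/2 × 0.5 = 1.115
  [0.5→0.75]: (4.46+5.14)/2 × 0.25 = 1.2
  [0.75→2.75]: (5.14+3.75)/2 × 2 = 8.89
  [2.75→3.75]: (3.75+2.80)/2 × 1 = 3.275
  Sum = 14.48 mcg/mL·hr
k_e = ln2 / t½ = 0.693147 / 2.33 = 0.2975 hr^-1
Extrapolated tail: C_last / k_e = 2.80 / 0.2975 = 9.412
AUC_0→∞ = 14.48 + 9.412 = 23.892 mcg/mL·hr

AUC = 23.9 mcg/mL·hr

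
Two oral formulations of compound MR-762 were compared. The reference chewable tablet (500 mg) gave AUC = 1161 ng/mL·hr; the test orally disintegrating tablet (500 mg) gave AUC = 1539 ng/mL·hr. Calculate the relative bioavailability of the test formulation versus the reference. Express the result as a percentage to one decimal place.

F_rel = (AUC_test/D_test) / (AUC_ref/D_ref)
      = (1539/500) / (1161/500)
      = 3.078 / 2.322 = 1.3256 = 132.56%

F_rel = 132.6%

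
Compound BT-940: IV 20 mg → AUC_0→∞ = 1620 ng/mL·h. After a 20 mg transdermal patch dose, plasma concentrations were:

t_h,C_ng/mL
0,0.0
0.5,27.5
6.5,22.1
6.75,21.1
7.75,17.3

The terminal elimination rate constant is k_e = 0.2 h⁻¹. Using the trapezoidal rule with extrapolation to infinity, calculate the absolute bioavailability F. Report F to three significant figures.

Trapezoidal AUC_0→7.75 (transdermal patch):
  [0→0.5]: (0.0+27.5)/2 × 0.5 = 6.875
  [0.5→6.5]: (27.5+22.1)/2 × 6 = 148.8
  [6.5→6.75]: (22.1+21.1)/2 × 0.25 = 5.4
  [6.75→7.75]: (21.1+17.3)/2 × 1 = 19.2
  Sum = 180.275 ng/mL·h
Tail: C_last/k_e = 17.3/0.2 = 86.500
AUC_0→∞ (transdermal patch) = 180.275 + 86.500 = 266.775 ng/mL·h
F = (AUC_ev/D_ev)/(AUC_iv/D_iv) = (266.775/20)/(1620/20) = 13.33875/81 = 0.1647

F = 0.165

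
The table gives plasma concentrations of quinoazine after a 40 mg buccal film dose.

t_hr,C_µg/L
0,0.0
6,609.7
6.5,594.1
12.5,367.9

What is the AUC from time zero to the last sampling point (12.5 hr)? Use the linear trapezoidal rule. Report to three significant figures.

Trapezoidal AUC_0→12.5:
  [0→6]: (0.0+609.7)/2 × 6 = 1829.1
  [6→6.5]: (609.7+594.1)/2 × 0.5 = 300.95
  [6.5→12.5]: (594.1+367.9)/2 × 6 = 2886.0
  Sum = 5016.05 µg/L·hr

AUC = 5020 µg/L·hr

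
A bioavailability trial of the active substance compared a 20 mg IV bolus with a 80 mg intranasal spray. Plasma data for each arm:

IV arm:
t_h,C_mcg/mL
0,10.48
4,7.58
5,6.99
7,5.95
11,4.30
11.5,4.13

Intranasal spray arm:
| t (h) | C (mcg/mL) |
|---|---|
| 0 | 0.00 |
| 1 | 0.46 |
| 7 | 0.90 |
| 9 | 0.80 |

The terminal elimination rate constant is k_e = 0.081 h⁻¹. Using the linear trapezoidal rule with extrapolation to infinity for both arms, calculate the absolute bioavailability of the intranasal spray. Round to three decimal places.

Trapezoidal AUC_0→11.5 (IV):
  [0→4]: (10.48+7.58)/2 × 4 = 36.12
  [4→5]: (7.58+6.99)/2 × 1 = 7.285
  [5→7]: (6.99+5.95)/2 × 2 = 12.94
  [7→11]: (5.95+4.30)/2 × 4 = 20.5
  [11→11.5]: (4.30+4.13)/2 × 0.5 = 2.1075
  Sum = 78.9525 mcg/mL·h
IV tail: 4.13/0.081 = 50.988; AUC_iv,0→∞ = 78.9525 + 50.988 = 129.9405 mcg/mL·h
Trapezoidal AUC_0→9 (intranasal spray):
  [0→1]: (0.00+0.46)/2 × 1 = 0.23
  [1→7]: (0.46+0.90)/2 × 6 = 4.08
  [7→9]: (0.90+0.80)/2 × 2 = 1.7
  Sum = 6.01 mcg/mL·h
intranasal spray tail: 0.80/0.081 = 9.877; AUC_ev,0→∞ = 6.01 + 9.877 = 15.887 mcg/mL·h
F = (AUC_ev/D_ev)/(AUC_iv/D_iv) = (15.887/80)/(129.9405/20) = 0.1985875/6.497025 = 0.0306

F = 0.031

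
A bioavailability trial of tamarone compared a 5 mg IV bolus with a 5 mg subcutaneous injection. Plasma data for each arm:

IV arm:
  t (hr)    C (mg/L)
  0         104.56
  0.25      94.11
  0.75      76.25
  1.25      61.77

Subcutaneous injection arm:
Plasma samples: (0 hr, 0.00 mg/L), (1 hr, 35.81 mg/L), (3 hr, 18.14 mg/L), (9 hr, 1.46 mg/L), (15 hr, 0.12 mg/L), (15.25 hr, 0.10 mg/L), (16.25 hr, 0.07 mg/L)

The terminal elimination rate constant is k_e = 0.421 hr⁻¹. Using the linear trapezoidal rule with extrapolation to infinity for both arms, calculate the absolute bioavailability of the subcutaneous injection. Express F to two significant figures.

F = 0.55

Trapezoidal AUC_0→1.25 (IV):
  [0→0.25]: (104.56+94.11)/2 × 0.25 = 24.83375
  [0.25→0.75]: (94.11+76.25)/2 × 0.5 = 42.59
  [0.75→1.25]: (76.25+61.77)/2 × 0.5 = 34.505
  Sum = 101.92875 mg/L·hr
IV tail: 61.77/0.421 = 146.722; AUC_iv,0→∞ = 101.92875 + 146.722 = 248.65075 mg/L·hr
Trapezoidal AUC_0→16.25 (subcutaneous injection):
  [0→1]: (0.00+35.81)/2 × 1 = 17.905
  [1→3]: (35.81+18.14)/2 × 2 = 53.95
  [3→9]: (18.14+1.46)/2 × 6 = 58.8
  [9→15]: (1.46+0.12)/2 × 6 = 4.74
  [15→15.25]: (0.12+0.10)/2 × 0.25 = 0.0275
  [15.25→16.25]: (0.10+0.07)/2 × 1 = 0.085
  Sum = 135.5075 mg/L·hr
subcutaneous injection tail: 0.07/0.421 = 0.166; AUC_ev,0→∞ = 135.5075 + 0.166 = 135.6735 mg/L·hr
F = (AUC_ev/D_ev)/(AUC_iv/D_iv) = (135.6735/5)/(248.65075/5) = 27.1347/49.73015 = 0.5456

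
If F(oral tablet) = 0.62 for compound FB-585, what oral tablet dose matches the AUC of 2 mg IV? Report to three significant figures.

For equal systemic exposure: F × D_ev = D_iv
D_ev = D_iv / F = 2 / 0.62 = 3.22581 mg

D_oral = 3.23 mg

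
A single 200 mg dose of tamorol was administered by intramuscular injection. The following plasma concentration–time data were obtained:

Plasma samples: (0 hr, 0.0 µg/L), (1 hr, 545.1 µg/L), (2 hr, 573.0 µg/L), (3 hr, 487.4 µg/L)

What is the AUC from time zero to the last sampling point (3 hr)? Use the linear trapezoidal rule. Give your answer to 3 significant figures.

Trapezoidal AUC_0→3:
  [0→1]: (0.0+545.1)/2 × 1 = 272.55
  [1→2]: (545.1+573.0)/2 × 1 = 559.05
  [2→3]: (573.0+487.4)/2 × 1 = 530.2
  Sum = 1361.8 µg/L·hr

AUC = 1360 µg/L·hr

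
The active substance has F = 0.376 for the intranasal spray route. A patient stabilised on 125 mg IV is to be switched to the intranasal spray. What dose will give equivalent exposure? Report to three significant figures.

For equal systemic exposure: F × D_ev = D_iv
D_ev = D_iv / F = 125 / 0.376 = 332.447 mg

D_intranasal = 332 mg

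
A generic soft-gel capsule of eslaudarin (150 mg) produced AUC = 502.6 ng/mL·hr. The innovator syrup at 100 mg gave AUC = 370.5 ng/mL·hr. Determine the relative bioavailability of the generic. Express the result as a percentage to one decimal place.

F_rel = 90.4%

F_rel = (AUC_test/D_test) / (AUC_ref/D_ref)
      = (502.6/150) / (370.5/100)
      = 3.35067 / 3.705 = 0.9044 = 90.44%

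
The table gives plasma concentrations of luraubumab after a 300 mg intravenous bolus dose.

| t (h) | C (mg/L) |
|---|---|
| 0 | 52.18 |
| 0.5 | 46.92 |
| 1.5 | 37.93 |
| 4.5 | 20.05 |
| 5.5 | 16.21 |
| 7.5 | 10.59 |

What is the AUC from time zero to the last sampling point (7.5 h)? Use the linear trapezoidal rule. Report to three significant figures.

AUC = 199 mg/L·h

Trapezoidal AUC_0→7.5:
  [0→0.5]: (52.18+46.92)/2 × 0.5 = 24.775
  [0.5→1.5]: (46.92+37.93)/2 × 1 = 42.425
  [1.5→4.5]: (37.93+20.05)/2 × 3 = 86.97
  [4.5→5.5]: (20.05+16.21)/2 × 1 = 18.13
  [5.5→7.5]: (16.21+10.59)/2 × 2 = 26.8
  Sum = 199.1 mg/L·h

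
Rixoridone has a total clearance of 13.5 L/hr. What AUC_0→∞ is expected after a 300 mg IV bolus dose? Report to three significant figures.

AUC = 22.2 mg/L·hr

AUC_0→∞ = Dose_iv / CL
        = 300 / 13.5 = 22.2222 mg/L·hr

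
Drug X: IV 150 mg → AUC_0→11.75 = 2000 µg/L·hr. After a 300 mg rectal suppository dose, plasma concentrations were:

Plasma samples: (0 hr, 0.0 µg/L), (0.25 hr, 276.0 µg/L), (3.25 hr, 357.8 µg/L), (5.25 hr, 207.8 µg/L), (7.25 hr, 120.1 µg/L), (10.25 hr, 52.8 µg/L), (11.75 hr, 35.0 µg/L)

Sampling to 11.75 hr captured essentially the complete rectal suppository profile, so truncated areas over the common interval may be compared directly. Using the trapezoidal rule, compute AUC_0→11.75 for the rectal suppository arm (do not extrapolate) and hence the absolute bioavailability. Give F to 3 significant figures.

F = 0.551

Trapezoidal AUC_0→11.75 (rectal suppository):
  [0→0.25]: (0.0+276.0)/2 × 0.25 = 34.5
  [0.25→3.25]: (276.0+357.8)/2 × 3 = 950.7
  [3.25→5.25]: (357.8+207.8)/2 × 2 = 565.6
  [5.25→7.25]: (207.8+120.1)/2 × 2 = 327.9
  [7.25→10.25]: (120.1+52.8)/2 × 3 = 259.35
  [10.25→11.75]: (52.8+35.0)/2 × 1.5 = 65.85
  Sum = 2203.9 µg/L·hr
F = (AUC_ev/D_ev)/(AUC_iv/D_iv) = (2203.9/300)/(2000/150) = 7.34633/13.3333 = 0.5510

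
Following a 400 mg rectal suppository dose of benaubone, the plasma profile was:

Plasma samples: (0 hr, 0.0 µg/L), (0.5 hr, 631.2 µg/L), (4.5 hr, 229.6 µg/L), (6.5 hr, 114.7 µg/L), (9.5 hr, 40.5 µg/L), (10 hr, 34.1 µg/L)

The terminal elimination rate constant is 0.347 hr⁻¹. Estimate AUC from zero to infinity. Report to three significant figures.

AUC = 2570 µg/L·hr

Trapezoidal AUC_0→10:
  [0→0.5]: (0.0+631.2)/2 × 0.5 = 157.8
  [0.5→4.5]: (631.2+229.6)/2 × 4 = 1721.6
  [4.5→6.5]: (229.6+114.7)/2 × 2 = 344.3
  [6.5→9.5]: (114.7+40.5)/2 × 3 = 232.8
  [9.5→10]: (40.5+34.1)/2 × 0.5 = 18.65
  Sum = 2475.15 µg/L·hr
Extrapolated tail: C_last / k_e = 34.1 / 0.347 = 98.271
AUC_0→∞ = 2475.15 + 98.271 = 2573.421 µg/L·hr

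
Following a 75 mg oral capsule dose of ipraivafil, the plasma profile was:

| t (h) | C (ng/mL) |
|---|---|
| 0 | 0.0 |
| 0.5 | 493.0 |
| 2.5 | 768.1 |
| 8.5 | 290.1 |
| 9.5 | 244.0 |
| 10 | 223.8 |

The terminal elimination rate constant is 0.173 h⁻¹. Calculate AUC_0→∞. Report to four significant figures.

AUC = 6237 ng/mL·h

Trapezoidal AUC_0→10:
  [0→0.5]: (0.0+493.0)/2 × 0.5 = 123.25
  [0.5→2.5]: (493.0+768.1)/2 × 2 = 1261.1
  [2.5→8.5]: (768.1+290.1)/2 × 6 = 3174.6
  [8.5→9.5]: (290.1+244.0)/2 × 1 = 267.05
  [9.5→10]: (244.0+223.8)/2 × 0.5 = 116.95
  Sum = 4942.95 ng/mL·h
Extrapolated tail: C_last / k_e = 223.8 / 0.173 = 1293.642
AUC_0→∞ = 4942.95 + 1293.642 = 6236.592 ng/mL·h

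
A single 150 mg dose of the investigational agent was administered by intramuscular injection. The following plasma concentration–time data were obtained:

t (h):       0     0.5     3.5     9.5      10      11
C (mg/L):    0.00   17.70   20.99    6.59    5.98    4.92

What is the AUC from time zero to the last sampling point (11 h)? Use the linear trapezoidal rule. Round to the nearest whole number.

AUC = 154 mg/L·h

Trapezoidal AUC_0→11:
  [0→0.5]: (0.00+17.70)/2 × 0.5 = 4.425
  [0.5→3.5]: (17.70+20.99)/2 × 3 = 58.035
  [3.5→9.5]: (20.99+6.59)/2 × 6 = 82.74
  [9.5→10]: (6.59+5.98)/2 × 0.5 = 3.1425
  [10→11]: (5.98+4.92)/2 × 1 = 5.45
  Sum = 153.7925 mg/L·h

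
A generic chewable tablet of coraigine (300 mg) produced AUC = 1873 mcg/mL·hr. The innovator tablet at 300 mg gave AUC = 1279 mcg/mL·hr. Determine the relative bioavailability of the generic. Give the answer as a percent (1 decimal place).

F_rel = (AUC_test/D_test) / (AUC_ref/D_ref)
      = (1873/300) / (1279/300)
      = 6.24333 / 4.26333 = 1.4644 = 146.44%

F_rel = 146.4%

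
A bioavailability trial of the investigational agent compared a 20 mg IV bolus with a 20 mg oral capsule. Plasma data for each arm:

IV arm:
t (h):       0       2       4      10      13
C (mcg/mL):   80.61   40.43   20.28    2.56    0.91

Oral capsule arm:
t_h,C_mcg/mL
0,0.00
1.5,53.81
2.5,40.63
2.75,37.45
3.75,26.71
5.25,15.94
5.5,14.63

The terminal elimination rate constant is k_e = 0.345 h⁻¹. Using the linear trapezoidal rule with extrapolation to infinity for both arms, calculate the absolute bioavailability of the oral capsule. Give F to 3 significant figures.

Trapezoidal AUC_0→13 (IV):
  [0→2]: (80.61+40.43)/2 × 2 = 121.04
  [2→4]: (40.43+20.28)/2 × 2 = 60.71
  [4→10]: (20.28+2.56)/2 × 6 = 68.52
  [10→13]: (2.56+0.91)/2 × 3 = 5.205
  Sum = 255.475 mcg/mL·h
IV tail: 0.91/0.345 = 2.638; AUC_iv,0→∞ = 255.475 + 2.638 = 258.113 mcg/mL·h
Trapezoidal AUC_0→5.5 (oral capsule):
  [0→1.5]: (0.00+53.81)/2 × 1.5 = 40.3575
  [1.5→2.5]: (53.81+40.63)/2 × 1 = 47.22
  [2.5→2.75]: (40.63+37.45)/2 × 0.25 = 9.76
  [2.75→3.75]: (37.45+26.71)/2 × 1 = 32.08
  [3.75→5.25]: (26.71+15.94)/2 × 1.5 = 31.9875
  [5.25→5.5]: (15.94+14.63)/2 × 0.25 = 3.82125
  Sum = 165.22625 mcg/mL·h
oral capsule tail: 14.63/0.345 = 42.406; AUC_ev,0→∞ = 165.22625 + 42.406 = 207.63225 mcg/mL·h
F = (AUC_ev/D_ev)/(AUC_iv/D_iv) = (207.63225/20)/(258.113/20) = 10.3816/12.90565 = 0.8044

F = 0.804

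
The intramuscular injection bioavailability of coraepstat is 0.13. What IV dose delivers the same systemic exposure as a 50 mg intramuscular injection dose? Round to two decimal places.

D_iv = 6.50 mg

Systemic exposure from an extravascular dose = F × D_ev, so the equivalent IV dose is F × D_ev.
D_iv = F × D_ev = 0.13 × 50 = 6.5 mg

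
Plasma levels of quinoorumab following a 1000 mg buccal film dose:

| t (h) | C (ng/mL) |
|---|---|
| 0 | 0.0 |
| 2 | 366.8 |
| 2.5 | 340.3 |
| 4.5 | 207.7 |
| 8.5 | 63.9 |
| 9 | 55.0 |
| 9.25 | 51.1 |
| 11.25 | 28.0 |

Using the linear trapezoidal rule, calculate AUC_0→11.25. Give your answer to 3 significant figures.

Trapezoidal AUC_0→11.25:
  [0→2]: (0.0+366.8)/2 × 2 = 366.8
  [2→2.5]: (366.8+340.3)/2 × 0.5 = 176.775
  [2.5→4.5]: (340.3+207.7)/2 × 2 = 548.0
  [4.5→8.5]: (207.7+63.9)/2 × 4 = 543.2
  [8.5→9]: (63.9+55.0)/2 × 0.5 = 29.725
  [9→9.25]: (55.0+51.1)/2 × 0.25 = 13.2625
  [9.25→11.25]: (51.1+28.0)/2 × 2 = 79.1
  Sum = 1756.8625 ng/mL·h

AUC = 1760 ng/mL·h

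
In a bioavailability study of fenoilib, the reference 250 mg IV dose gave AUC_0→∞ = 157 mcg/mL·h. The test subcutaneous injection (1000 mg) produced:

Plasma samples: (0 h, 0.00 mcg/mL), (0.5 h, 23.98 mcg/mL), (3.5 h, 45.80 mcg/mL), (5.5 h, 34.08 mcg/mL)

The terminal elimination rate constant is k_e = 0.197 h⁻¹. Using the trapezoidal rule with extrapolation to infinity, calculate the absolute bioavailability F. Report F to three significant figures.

F = 0.579

Trapezoidal AUC_0→5.5 (subcutaneous injection):
  [0→0.5]: (0.00+23.98)/2 × 0.5 = 5.995
  [0.5→3.5]: (23.98+45.80)/2 × 3 = 104.67
  [3.5→5.5]: (45.80+34.08)/2 × 2 = 79.88
  Sum = 190.545 mcg/mL·h
Tail: C_last/k_e = 34.08/0.197 = 172.995
AUC_0→∞ (subcutaneous injection) = 190.545 + 172.995 = 363.54 mcg/mL·h
F = (AUC_ev/D_ev)/(AUC_iv/D_iv) = (363.54/1000)/(157/250) = 0.36354/0.628 = 0.5789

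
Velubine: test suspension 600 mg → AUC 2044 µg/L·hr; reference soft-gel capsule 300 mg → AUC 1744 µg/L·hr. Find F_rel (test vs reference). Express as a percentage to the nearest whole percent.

F_rel = 59%

F_rel = (AUC_test/D_test) / (AUC_ref/D_ref)
      = (2044/600) / (1744/300)
      = 3.40667 / 5.81333 = 0.5860 = 58.60%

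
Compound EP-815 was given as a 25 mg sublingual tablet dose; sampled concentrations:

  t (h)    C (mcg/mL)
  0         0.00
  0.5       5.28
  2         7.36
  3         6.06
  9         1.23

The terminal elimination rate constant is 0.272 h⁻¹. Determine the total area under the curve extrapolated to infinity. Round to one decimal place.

Trapezoidal AUC_0→9:
  [0→0.5]: (0.00+5.28)/2 × 0.5 = 1.32
  [0.5→2]: (5.28+7.36)/2 × 1.5 = 9.48
  [2→3]: (7.36+6.06)/2 × 1 = 6.71
  [3→9]: (6.06+1.23)/2 × 6 = 21.87
  Sum = 39.38 mcg/mL·h
Extrapolated tail: C_last / k_e = 1.23 / 0.272 = 4.522
AUC_0→∞ = 39.38 + 4.522 = 43.902 mcg/mL·h

AUC = 43.9 mcg/mL·h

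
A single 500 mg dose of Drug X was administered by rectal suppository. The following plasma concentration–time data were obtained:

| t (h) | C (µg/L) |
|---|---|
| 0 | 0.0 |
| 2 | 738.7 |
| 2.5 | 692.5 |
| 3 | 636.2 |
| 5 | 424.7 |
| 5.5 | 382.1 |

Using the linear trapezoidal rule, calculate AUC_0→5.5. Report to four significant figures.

Trapezoidal AUC_0→5.5:
  [0→2]: (0.0+738.7)/2 × 2 = 738.7
  [2→2.5]: (738.7+692.5)/2 × 0.5 = 357.8
  [2.5→3]: (692.5+636.2)/2 × 0.5 = 332.175
  [3→5]: (636.2+424.7)/2 × 2 = 1060.9
  [5→5.5]: (424.7+382.1)/2 × 0.5 = 201.7
  Sum = 2691.275 µg/L·h

AUC = 2691 µg/L·h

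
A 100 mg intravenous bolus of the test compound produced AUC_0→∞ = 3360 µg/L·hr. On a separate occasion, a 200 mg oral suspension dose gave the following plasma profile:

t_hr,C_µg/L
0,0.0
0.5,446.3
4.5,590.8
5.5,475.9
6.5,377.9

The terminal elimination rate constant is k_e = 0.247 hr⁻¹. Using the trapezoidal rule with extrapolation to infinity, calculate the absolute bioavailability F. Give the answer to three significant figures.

F = 0.696

Trapezoidal AUC_0→6.5 (oral suspension):
  [0→0.5]: (0.0+446.3)/2 × 0.5 = 111.575
  [0.5→4.5]: (446.3+590.8)/2 × 4 = 2074.2
  [4.5→5.5]: (590.8+475.9)/2 × 1 = 533.35
  [5.5→6.5]: (475.9+377.9)/2 × 1 = 426.9
  Sum = 3146.025 µg/L·hr
Tail: C_last/k_e = 377.9/0.247 = 1529.960
AUC_0→∞ (oral suspension) = 3146.025 + 1529.960 = 4675.985 µg/L·hr
F = (AUC_ev/D_ev)/(AUC_iv/D_iv) = (4675.985/200)/(3360/100) = 23.379925/33.6 = 0.6958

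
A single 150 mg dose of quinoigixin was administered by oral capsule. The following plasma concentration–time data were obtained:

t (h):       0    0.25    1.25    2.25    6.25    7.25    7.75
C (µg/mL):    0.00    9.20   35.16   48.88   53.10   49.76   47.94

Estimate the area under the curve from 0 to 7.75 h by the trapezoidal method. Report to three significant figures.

AUC = 345 µg/mL·h

Trapezoidal AUC_0→7.75:
  [0→0.25]: (0.00+9.20)/2 × 0.25 = 1.15
  [0.25→1.25]: (9.20+35.16)/2 × 1 = 22.18
  [1.25→2.25]: (35.16+48.88)/2 × 1 = 42.02
  [2.25→6.25]: (48.88+53.10)/2 × 4 = 203.96
  [6.25→7.25]: (53.10+49.76)/2 × 1 = 51.43
  [7.25→7.75]: (49.76+47.94)/2 × 0.5 = 24.425
  Sum = 345.165 µg/mL·h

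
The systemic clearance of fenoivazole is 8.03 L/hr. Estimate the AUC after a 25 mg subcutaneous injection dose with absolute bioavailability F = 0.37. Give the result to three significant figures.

AUC_0→∞ = F × Dose / CL
        = 0.37 × 25 / 8.03 = 1.15193 mg/L·hr

AUC = 1.15 mg/L·hr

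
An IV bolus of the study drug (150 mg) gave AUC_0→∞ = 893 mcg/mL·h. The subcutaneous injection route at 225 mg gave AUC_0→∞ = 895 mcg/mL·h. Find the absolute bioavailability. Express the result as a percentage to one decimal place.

F = (AUC_ev / D_ev) / (AUC_iv / D_iv)
  = (895/225) / (893/150)
  = 3.97778 / 5.95333 = 0.6682
  = 66.82%

F = 66.8%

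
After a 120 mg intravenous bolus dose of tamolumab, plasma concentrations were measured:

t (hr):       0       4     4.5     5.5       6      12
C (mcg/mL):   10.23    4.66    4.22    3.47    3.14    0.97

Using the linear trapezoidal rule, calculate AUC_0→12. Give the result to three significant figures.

Trapezoidal AUC_0→12:
  [0→4]: (10.23+4.66)/2 × 4 = 29.78
  [4→4.5]: (4.66+4.22)/2 × 0.5 = 2.22
  [4.5→5.5]: (4.22+3.47)/2 × 1 = 3.845
  [5.5→6]: (3.47+3.14)/2 × 0.5 = 1.6525
  [6→12]: (3.14+0.97)/2 × 6 = 12.33
  Sum = 49.8275 mcg/mL·hr

AUC = 49.8 mcg/mL·hr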